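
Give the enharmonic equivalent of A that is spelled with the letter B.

A is pitch class 9. The letter B alone is pitch class 11.
To reach pitch class 9 from B requires an offset of -2 semitones, i.e. double flat: Bbb.

Bbb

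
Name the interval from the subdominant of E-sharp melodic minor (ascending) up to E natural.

The subdominant of E# melodic minor (ascending) is A#.
A# up to E: letters A→E make it a fifth; 6 semitones makes it diminished.

diminished fifth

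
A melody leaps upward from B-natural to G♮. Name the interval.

The letter names run B→G, a span of 5 letter steps, so the interval is some kind of sixth.
B to G is 8 semitones. A major sixth is 9, so 8 makes it minor.

minor sixth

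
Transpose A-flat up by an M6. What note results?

F

A sixth above A lands on the letter F.
A major sixth spans 9 semitones, so Ab moves to pitch class 5. On the letter F that is F.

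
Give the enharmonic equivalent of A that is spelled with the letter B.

Plain B sits 2 semitones above A, so on the letter B the same pitch needs a double flat: Bbb.

Bbb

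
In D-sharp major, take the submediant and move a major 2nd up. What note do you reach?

The submediant of D# major is B#.
A major second (2 semitones) above B# lands on the letter C, giving C##.

C##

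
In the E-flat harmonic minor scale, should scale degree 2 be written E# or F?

Each scale degree takes a distinct letter name. Degree 2 of a scale on E must use the letter F.
F and E# are enharmonically the same pitch, but only F uses the letter F, so it is the correct spelling here.

F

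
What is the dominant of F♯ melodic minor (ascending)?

C#

Degree 5 takes the letter 4 steps above F, which is C.
In melodic minor (ascending), degree 5 sits 7 semitones above the tonic. F# + 7 semitones is pitch class 1, spelled on C as C#.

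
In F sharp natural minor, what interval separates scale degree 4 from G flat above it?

diminished sixth

Scale degree 4 of F# natural minor is B.
B up to Gb: letters B→G make it a sixth; 7 semitones makes it diminished.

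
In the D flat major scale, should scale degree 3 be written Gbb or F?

Each scale degree takes a distinct letter name. Degree 3 of a scale on D must use the letter F.
F and Gbb are enharmonically the same pitch, but only F uses the letter F, so it is the correct spelling here.

F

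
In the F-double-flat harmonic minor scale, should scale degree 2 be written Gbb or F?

Gbb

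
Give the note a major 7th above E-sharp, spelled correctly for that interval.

A seventh above E lands on the letter D.
A major seventh spans 11 semitones, so E# moves to pitch class 4. On the letter D that is D##.

D##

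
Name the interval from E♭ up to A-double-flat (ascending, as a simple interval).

diminished fourth

Counting letters E–F–G–A gives a fourth.
Eb→Abb = 4 semitones, 1 narrower than the perfect fourth (5), so diminished.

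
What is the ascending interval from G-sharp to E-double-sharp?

The letter names run G→E, a span of 5 letter steps, so the interval is some kind of sixth.
G# to E## is 10 semitones. A major sixth is 9, so 10 makes it augmented.

augmented sixth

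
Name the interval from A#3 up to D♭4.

The letter names run A→D, a span of 3 letter steps, so the interval is some kind of fourth.
A# to Db is 3 semitones. A perfect fourth is 5, so 3 makes it doubly diminished.

doubly diminished fourth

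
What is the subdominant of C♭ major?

Fb

The Cb major scale runs Cb Db Eb Fb Gb Ab Bb.
Degree 4 is Fb.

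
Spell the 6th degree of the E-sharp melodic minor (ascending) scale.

C##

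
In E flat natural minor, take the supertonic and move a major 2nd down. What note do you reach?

Eb

The supertonic of Eb natural minor is F.
A major second (2 semitones) below F lands on the letter E, giving Eb.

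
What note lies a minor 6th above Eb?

A sixth above E lands on the letter C.
A minor sixth spans 8 semitones, so Eb moves to pitch class 11. On the letter C that is Cb.

Cb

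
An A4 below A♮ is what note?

A fourth below A lands on the letter E.
An augmented fourth spans 6 semitones, so A moves to pitch class 3. On the letter E that is Eb.

Eb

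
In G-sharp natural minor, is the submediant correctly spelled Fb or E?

Each scale degree takes a distinct letter name. Degree 6 of a scale on G must use the letter E.
E and Fb are enharmonically the same pitch, but only E uses the letter E, so it is the correct spelling here.

E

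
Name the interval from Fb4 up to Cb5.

The letter names run F→C, a span of 4 letter steps, so the interval is some kind of fifth.
Fb to Cb is 7 semitones. A perfect fifth is 7, so 7 makes it perfect.

perfect fifth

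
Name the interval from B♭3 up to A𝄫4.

diminished seventh

Counting letters B–C–D–E–F–G–A gives a seventh.
Bb→Abb = 9 semitones, 2 narrower than the major seventh (11), so diminished.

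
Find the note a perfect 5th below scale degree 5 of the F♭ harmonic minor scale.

Scale degree 5 of Fb harmonic minor is Cb.
A perfect fifth (7 semitones) below Cb lands on the letter F, giving Fb.

Fb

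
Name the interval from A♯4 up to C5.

The letter names run A→C, a span of 2 letter steps, so the interval is some kind of third.
A# to C is 2 semitones. A major third is 4, so 2 makes it diminished.

diminished third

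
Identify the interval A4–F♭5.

diminished sixth

The letter names run A→F, a span of 5 letter steps, so the interval is some kind of sixth.
A to Fb is 7 semitones. A major sixth is 9, so 7 makes it diminished.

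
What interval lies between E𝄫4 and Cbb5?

Counting letters E–F–G–A–B–C gives a sixth.
Ebb→Cbb = 8 semitones, 1 narrower than the major sixth (9), so minor.

minor sixth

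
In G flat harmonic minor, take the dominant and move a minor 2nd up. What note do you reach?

The dominant of Gb harmonic minor is Db.
A minor second (1 semitone) above Db lands on the letter E, giving Ebb.

Ebb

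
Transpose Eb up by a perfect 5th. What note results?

Bb

A fifth above E lands on the letter B.
A perfect fifth spans 7 semitones, so Eb moves to pitch class 10. On the letter B that is Bb.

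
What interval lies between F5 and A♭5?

minor third

The letter names run F→A, a span of 2 letter steps, so the interval is some kind of third.
F to Ab is 3 semitones. A major third is 4, so 3 makes it minor.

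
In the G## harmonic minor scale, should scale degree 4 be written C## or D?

Each scale degree takes a distinct letter name. Degree 4 of a scale on G must use the letter C.
C## and D are enharmonically the same pitch, but only C## uses the letter C, so it is the correct spelling here.

C##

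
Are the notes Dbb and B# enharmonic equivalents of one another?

Yes

Dbb is pitch class 0; B# is pitch class 0.
All spellings map to pitch class 0, so they are enharmonically equivalent.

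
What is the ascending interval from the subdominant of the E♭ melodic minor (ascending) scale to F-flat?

The subdominant of Eb melodic minor (ascending) is Ab.
Ab up to Fb: letters A→F make it a sixth; 8 semitones makes it minor.

minor sixth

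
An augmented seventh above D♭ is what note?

D up a major seventh is C#, so the target letter is C.
From Db, an augmented seventh is 12 semitones up: C#.

C#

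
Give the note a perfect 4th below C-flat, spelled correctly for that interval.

C down a perfect fourth is G, so the target letter is G.
From Cb, a perfect fourth is 5 semitones down: Gb.

Gb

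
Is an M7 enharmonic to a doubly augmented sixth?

A major seventh spans 11 semitones; a doubly augmented sixth spans 11.
They are enharmonically equivalent.

Yes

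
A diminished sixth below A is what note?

C##

A sixth below A lands on the letter C.
A diminished sixth spans 7 semitones, so A moves to pitch class 2. On the letter C that is C##.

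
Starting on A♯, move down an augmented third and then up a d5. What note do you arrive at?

Cb

An augmented third down from A# is F (letter F, 5 semitones down).
A diminished fifth up from F is Cb (letter C, 6 semitones up).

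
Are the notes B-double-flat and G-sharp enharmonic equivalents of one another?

Bbb is pitch class 9; G# is pitch class 8.
The pitch classes differ (9 vs. 8), so they are not enharmonic equivalents.

No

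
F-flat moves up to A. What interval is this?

The letter names run F→A, a span of 2 letter steps, so the interval is some kind of third.
Fb to A is 5 semitones. A major third is 4, so 5 makes it augmented.

augmented third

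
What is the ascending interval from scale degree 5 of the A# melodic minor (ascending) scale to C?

Scale degree 5 of A# melodic minor (ascending) is E#.
E# up to C: letters E→C make it a sixth; 7 semitones makes it diminished.

diminished sixth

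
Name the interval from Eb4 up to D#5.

The letter names run E→D, a span of 6 letter steps, so the interval is some kind of seventh.
Eb to D# is 12 semitones. A major seventh is 11, so 12 makes it augmented.

augmented seventh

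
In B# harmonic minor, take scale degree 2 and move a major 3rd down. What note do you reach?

Scale degree 2 of B# harmonic minor is C##.
A major third (4 semitones) below C## lands on the letter A, giving A#.

A#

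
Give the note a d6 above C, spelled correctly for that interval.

Abb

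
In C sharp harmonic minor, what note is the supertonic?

D#

Degree 2 takes the letter 1 step above C, which is D.
In harmonic minor, degree 2 sits 2 semitones above the tonic. C# + 2 semitones is pitch class 3, spelled on D as D#.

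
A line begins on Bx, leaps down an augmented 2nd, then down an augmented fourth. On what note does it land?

E

An augmented second down from B## is A# (letter A, 3 semitones down).
An augmented fourth down from A# is E (letter E, 6 semitones down).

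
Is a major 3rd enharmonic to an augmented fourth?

No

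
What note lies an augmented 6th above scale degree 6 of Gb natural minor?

Scale degree 6 of Gb natural minor is Ebb.
An augmented sixth (10 semitones) above Ebb lands on the letter C, giving C.

C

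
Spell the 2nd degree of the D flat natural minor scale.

The Db natural minor scale runs Db Eb Fb Gb Ab Bbb Cb.
Degree 2 is Eb.

Eb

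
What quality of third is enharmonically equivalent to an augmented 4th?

doubly augmented

An augmented fourth spans 6 semitones.
A third spanning 6 semitones is doubly augmented (the major third is 4).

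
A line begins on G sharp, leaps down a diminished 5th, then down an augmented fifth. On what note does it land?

A diminished fifth down from G# is C## (letter C, 6 semitones down).
An augmented fifth down from C## is F# (letter F, 8 semitones down).

F#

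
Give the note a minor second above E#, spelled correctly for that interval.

F#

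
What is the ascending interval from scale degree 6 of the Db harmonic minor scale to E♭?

Scale degree 6 of Db harmonic minor is Bbb.
Bbb up to Eb: letters B→E make it a fourth; 6 semitones makes it augmented.

augmented fourth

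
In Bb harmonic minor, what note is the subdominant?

Degree 4 takes the letter 3 steps above B, which is E.
In harmonic minor, degree 4 sits 5 semitones above the tonic. Bb + 5 semitones is pitch class 3, spelled on E as Eb.

Eb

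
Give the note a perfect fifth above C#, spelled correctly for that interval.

C up a perfect fifth is G, so the target letter is G.
From C#, a perfect fifth is 7 semitones up: G#.

G#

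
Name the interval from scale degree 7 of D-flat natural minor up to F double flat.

diminished fourth

Scale degree 7 of Db natural minor is Cb.
Cb up to Fbb: letters C→F make it a fourth; 4 semitones makes it diminished.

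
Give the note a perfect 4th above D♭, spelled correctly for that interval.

D up a perfect fourth is G, so the target letter is G.
From Db, a perfect fourth is 5 semitones up: Gb.

Gb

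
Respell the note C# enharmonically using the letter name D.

C# is pitch class 1. The letter D alone is pitch class 2.
To reach pitch class 1 from D requires an offset of -1 semitone, i.e. flat: Db.

Db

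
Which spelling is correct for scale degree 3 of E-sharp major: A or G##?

G##

Each scale degree takes a distinct letter name. Degree 3 of a scale on E must use the letter G.
G## and A are enharmonically the same pitch, but only G## uses the letter G, so it is the correct spelling here.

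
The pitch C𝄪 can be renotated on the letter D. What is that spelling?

D

C## is pitch class 2. The letter D alone is pitch class 2.
Pitch class 2 on D needs no accidental: D.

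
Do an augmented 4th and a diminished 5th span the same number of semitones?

Yes

An augmented fourth spans 6 semitones; a diminished fifth spans 6.
They are enharmonically equivalent.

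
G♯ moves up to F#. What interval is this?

Counting letters G–A–B–C–D–E–F gives a seventh.
G#→F# = 10 semitones, 1 narrower than the major seventh (11), so minor.

minor seventh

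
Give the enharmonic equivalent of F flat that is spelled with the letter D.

D##

Plain D sits 2 semitones below Fb, so on the letter D the same pitch needs a double sharp: D##.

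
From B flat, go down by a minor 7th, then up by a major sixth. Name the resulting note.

A

A minor seventh down from Bb is C (letter C, 10 semitones down).
A major sixth up from C is A (letter A, 9 semitones up).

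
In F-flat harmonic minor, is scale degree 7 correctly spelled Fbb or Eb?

Eb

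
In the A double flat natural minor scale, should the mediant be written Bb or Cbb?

Each scale degree takes a distinct letter name. Degree 3 of a scale on A must use the letter C.
Cbb and Bb are enharmonically the same pitch, but only Cbb uses the letter C, so it is the correct spelling here.

Cbb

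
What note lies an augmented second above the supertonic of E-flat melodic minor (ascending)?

G#

The supertonic of Eb melodic minor (ascending) is F.
An augmented second (3 semitones) above F lands on the letter G, giving G#.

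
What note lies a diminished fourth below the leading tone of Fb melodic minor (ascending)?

B

The leading tone of Fb melodic minor (ascending) is Eb.
A diminished fourth (4 semitones) below Eb lands on the letter B, giving B.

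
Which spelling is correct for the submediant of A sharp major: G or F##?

Each scale degree takes a distinct letter name. Degree 6 of a scale on A must use the letter F.
F## and G are enharmonically the same pitch, but only F## uses the letter F, so it is the correct spelling here.

F##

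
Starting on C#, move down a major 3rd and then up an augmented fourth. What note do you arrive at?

D#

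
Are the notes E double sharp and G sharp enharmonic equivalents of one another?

E## is pitch class 6; G# is pitch class 8.
The pitch classes differ (6 vs. 8), so they are not enharmonic equivalents.

No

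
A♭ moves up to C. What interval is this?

major third

Counting letters A–B–C gives a third.
Ab→C = 4 semitones, exactly the major third.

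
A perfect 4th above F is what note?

F up a perfect fourth is Bb, so the target letter is B.
From F, a perfect fourth is 5 semitones up: Bb.

Bb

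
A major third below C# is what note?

C down a major third is Ab, so the target letter is A.
From C#, a major third is 4 semitones down: A.

A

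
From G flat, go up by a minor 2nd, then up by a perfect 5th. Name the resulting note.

Ebb

A minor second up from Gb is Abb (letter A, 1 semitone up).
A perfect fifth up from Abb is Ebb (letter E, 7 semitones up).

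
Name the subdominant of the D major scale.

The D major scale runs D E F# G A B C#.
Degree 4 is G.

G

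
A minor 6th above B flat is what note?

Gb

B up a major sixth is G#, so the target letter is G.
From Bb, a minor sixth is 8 semitones up: Gb.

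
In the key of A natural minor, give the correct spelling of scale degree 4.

Degree 4 takes the letter 3 steps above A, which is D.
In natural minor, degree 4 sits 5 semitones above the tonic. A + 5 semitones is pitch class 2, spelled on D as D.

D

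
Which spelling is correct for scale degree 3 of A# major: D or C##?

Each scale degree takes a distinct letter name. Degree 3 of a scale on A must use the letter C.
C## and D are enharmonically the same pitch, but only C## uses the letter C, so it is the correct spelling here.

C##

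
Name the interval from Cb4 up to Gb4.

perfect fifth

Counting letters C–D–E–F–G gives a fifth.
Cb→Gb = 7 semitones, exactly the perfect fifth.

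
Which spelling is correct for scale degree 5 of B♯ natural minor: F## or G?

Each scale degree takes a distinct letter name. Degree 5 of a scale on B must use the letter F.
F## and G are enharmonically the same pitch, but only F## uses the letter F, so it is the correct spelling here.

F##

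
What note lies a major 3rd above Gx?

G up a major third is B, so the target letter is B.
From G##, a major third is 4 semitones up: B##.

B##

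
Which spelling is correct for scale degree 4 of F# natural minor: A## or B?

B

Each scale degree takes a distinct letter name. Degree 4 of a scale on F must use the letter B.
B and A## are enharmonically the same pitch, but only B uses the letter B, so it is the correct spelling here.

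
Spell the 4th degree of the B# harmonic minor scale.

E#

Degree 4 takes the letter 3 steps above B, which is E.
In harmonic minor, degree 4 sits 5 semitones above the tonic. B# + 5 semitones is pitch class 5, spelled on E as E#.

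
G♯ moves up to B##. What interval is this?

augmented third

The letter names run G→B, a span of 2 letter steps, so the interval is some kind of third.
G# to B## is 5 semitones. A major third is 4, so 5 makes it augmented.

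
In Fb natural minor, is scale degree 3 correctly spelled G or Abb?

Abb

Each scale degree takes a distinct letter name. Degree 3 of a scale on F must use the letter A.
Abb and G are enharmonically the same pitch, but only Abb uses the letter A, so it is the correct spelling here.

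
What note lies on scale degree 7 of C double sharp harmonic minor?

B##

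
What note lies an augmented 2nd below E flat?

Dbb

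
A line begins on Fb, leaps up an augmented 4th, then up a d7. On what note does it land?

An augmented fourth up from Fb is Bb (letter B, 6 semitones up).
A diminished seventh up from Bb is Abb (letter A, 9 semitones up).

Abb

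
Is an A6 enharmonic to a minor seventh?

Yes

An augmented sixth spans 10 semitones; a minor seventh spans 10.
They are enharmonically equivalent.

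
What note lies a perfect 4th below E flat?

E down a perfect fourth is B, so the target letter is B.
From Eb, a perfect fourth is 5 semitones down: Bb.

Bb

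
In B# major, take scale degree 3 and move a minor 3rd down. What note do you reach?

B##

Scale degree 3 of B# major is D##.
A minor third (3 semitones) below D## lands on the letter B, giving B##.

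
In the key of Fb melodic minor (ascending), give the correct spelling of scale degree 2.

Gb

The Fb melodic minor (ascending) scale runs Fb Gb Abb Bbb Cb Db Eb.
Degree 2 is Gb.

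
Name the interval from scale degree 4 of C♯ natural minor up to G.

Scale degree 4 of C# natural minor is F#.
F# up to G: letters F→G make it a second; 1 semitone makes it minor.

minor second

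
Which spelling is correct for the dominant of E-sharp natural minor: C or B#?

B#

Each scale degree takes a distinct letter name. Degree 5 of a scale on E must use the letter B.
B# and C are enharmonically the same pitch, but only B# uses the letter B, so it is the correct spelling here.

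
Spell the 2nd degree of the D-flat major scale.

Eb

Degree 2 takes the letter 1 step above D, which is E.
In major, degree 2 sits 2 semitones above the tonic. Db + 2 semitones is pitch class 3, spelled on E as Eb.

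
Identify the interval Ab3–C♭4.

minor third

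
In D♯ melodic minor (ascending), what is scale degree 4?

Degree 4 takes the letter 3 steps above D, which is G.
In melodic minor (ascending), degree 4 sits 5 semitones above the tonic. D# + 5 semitones is pitch class 8, spelled on G as G#.

G#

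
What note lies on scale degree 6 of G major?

E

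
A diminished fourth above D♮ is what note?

D up a perfect fourth is G, so the target letter is G.
From D, a diminished fourth is 4 semitones up: Gb.

Gb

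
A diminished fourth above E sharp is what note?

E up a perfect fourth is A, so the target letter is A.
From E#, a diminished fourth is 4 semitones up: A.

A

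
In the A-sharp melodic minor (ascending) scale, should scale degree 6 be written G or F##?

Each scale degree takes a distinct letter name. Degree 6 of a scale on A must use the letter F.
F## and G are enharmonically the same pitch, but only F## uses the letter F, so it is the correct spelling here.

F##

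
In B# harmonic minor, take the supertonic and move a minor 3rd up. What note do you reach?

The supertonic of B# harmonic minor is C##.
A minor third (3 semitones) above C## lands on the letter E, giving E#.

E#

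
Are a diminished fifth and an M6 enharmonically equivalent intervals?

A diminished fifth spans 6 semitones; a major sixth spans 9.
The spans differ, so they are not enharmonic equivalents.

No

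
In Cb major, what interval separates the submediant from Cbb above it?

diminished third

The submediant of Cb major is Ab.
Ab up to Cbb: letters A→C make it a third; 2 semitones makes it diminished.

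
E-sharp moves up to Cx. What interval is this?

major sixth

Counting letters E–F–G–A–B–C gives a sixth.
E#→C## = 9 semitones, exactly the major sixth.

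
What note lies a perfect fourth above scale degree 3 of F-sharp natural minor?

D

Scale degree 3 of F# natural minor is A.
A perfect fourth (5 semitones) above A lands on the letter D, giving D.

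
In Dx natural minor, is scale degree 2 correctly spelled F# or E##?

E##

Each scale degree takes a distinct letter name. Degree 2 of a scale on D must use the letter E.
E## and F# are enharmonically the same pitch, but only E## uses the letter E, so it is the correct spelling here.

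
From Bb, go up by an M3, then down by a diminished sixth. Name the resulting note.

F##

A major third up from Bb is D (letter D, 4 semitones up).
A diminished sixth down from D is F## (letter F, 7 semitones down).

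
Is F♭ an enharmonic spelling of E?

Yes

Fb is pitch class 4; E is pitch class 4.
All spellings map to pitch class 4, so they are enharmonically equivalent.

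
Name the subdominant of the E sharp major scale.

A#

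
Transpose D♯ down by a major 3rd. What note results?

D down a major third is Bb, so the target letter is B.
From D#, a major third is 4 semitones down: B.

B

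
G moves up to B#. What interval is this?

augmented third

Counting letters G–A–B gives a third.
G→B# = 5 semitones, 1 wider than the major third (4), so augmented.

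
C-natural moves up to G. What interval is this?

perfect fifth

Counting letters C–D–E–F–G gives a fifth.
C→G = 7 semitones, exactly the perfect fifth.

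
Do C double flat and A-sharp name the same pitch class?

Yes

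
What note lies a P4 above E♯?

A#

E up a perfect fourth is A, so the target letter is A.
From E#, a perfect fourth is 5 semitones up: A#.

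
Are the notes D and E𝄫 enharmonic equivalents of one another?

D is pitch class 2; Ebb is pitch class 2.
All spellings map to pitch class 2, so they are enharmonically equivalent.

Yes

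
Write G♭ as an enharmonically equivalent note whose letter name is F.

F#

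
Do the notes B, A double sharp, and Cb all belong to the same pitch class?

Yes

B is pitch class 11; A## is pitch class 11; Cb is pitch class 11.
All spellings map to pitch class 11, so they are enharmonically equivalent.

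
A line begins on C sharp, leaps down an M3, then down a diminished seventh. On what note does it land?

A major third down from C# is A (letter A, 4 semitones down).
A diminished seventh down from A is B# (letter B, 9 semitones down).

B#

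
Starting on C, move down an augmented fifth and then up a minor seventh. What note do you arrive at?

Ebb

An augmented fifth down from C is Fb (letter F, 8 semitones down).
A minor seventh up from Fb is Ebb (letter E, 10 semitones up).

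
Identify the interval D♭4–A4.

Counting letters D–E–F–G–A gives a fifth.
Db→A = 8 semitones, 1 wider than the perfect fifth (7), so augmented.

augmented fifth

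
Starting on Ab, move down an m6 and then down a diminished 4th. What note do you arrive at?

A minor sixth down from Ab is C (letter C, 8 semitones down).
A diminished fourth down from C is G# (letter G, 4 semitones down).

G#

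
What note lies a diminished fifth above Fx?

C#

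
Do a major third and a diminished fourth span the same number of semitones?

Yes

A major third spans 4 semitones; a diminished fourth spans 4.
They are enharmonically equivalent.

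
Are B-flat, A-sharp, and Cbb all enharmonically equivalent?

Yes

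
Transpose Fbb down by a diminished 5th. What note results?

Bbb

F down a perfect fifth is Bb, so the target letter is B.
From Fbb, a diminished fifth is 6 semitones down: Bbb.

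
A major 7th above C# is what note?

B#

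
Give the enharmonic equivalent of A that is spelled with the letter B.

Bbb

Plain B sits 2 semitones above A, so on the letter B the same pitch needs a double flat: Bbb.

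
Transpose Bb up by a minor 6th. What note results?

A sixth above B lands on the letter G.
A minor sixth spans 8 semitones, so Bb moves to pitch class 6. On the letter G that is Gb.

Gb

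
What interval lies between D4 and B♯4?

The letter names run D→B, a span of 5 letter steps, so the interval is some kind of sixth.
D to B# is 10 semitones. A major sixth is 9, so 10 makes it augmented.

augmented sixth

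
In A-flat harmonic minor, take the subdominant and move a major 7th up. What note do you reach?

C

The subdominant of Ab harmonic minor is Db.
A major seventh (11 semitones) above Db lands on the letter C, giving C.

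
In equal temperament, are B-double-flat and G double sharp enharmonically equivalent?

Bbb = pitch class 9 and G## = pitch class 9 — the same pitch class, so they are enharmonic equivalents.

Yes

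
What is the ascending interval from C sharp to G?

Counting letters C–D–E–F–G gives a fifth.
C#→G = 6 semitones, 1 narrower than the perfect fifth (7), so diminished.

diminished fifth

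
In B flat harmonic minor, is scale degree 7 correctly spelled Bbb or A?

Each scale degree takes a distinct letter name. Degree 7 of a scale on B must use the letter A.
A and Bbb are enharmonically the same pitch, but only A uses the letter A, so it is the correct spelling here.

A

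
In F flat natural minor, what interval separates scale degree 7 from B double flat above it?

Scale degree 7 of Fb natural minor is Ebb.
Ebb up to Bbb: letters E→B make it a fifth; 7 semitones makes it perfect.

perfect fifth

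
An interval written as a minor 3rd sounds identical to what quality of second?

A minor third spans 3 semitones.
A second spanning 3 semitones is augmented (the major second is 2).

augmented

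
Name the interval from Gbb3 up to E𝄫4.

The letter names run G→E, a span of 5 letter steps, so the interval is some kind of sixth.
Gbb to Ebb is 9 semitones. A major sixth is 9, so 9 makes it major.

major sixth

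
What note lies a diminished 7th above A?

Gb

A seventh above A lands on the letter G.
A diminished seventh spans 9 semitones, so A moves to pitch class 6. On the letter G that is Gb.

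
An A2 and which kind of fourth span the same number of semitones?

doubly diminished

An augmented second spans 3 semitones.
A fourth spanning 3 semitones is doubly diminished (the perfect fourth is 5).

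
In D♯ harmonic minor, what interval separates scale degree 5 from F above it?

diminished sixth

Scale degree 5 of D# harmonic minor is A#.
A# up to F: letters A→F make it a sixth; 7 semitones makes it diminished.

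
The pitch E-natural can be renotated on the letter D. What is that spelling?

D##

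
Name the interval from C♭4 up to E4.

augmented third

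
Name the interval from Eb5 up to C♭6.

minor sixth

The letter names run E→C, a span of 5 letter steps, so the interval is some kind of sixth.
Eb to Cb is 8 semitones. A major sixth is 9, so 8 makes it minor.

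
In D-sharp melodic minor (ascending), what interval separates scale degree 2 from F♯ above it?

minor second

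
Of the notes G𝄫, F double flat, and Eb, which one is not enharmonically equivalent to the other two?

In 12-tone equal temperament, enharmonic equivalents share a pitch class. Gbb is pitch class 5; Fbb is pitch class 3; Eb is pitch class 3.
Fbb and Eb share pitch class 3, while Gbb is pitch class 5.

Gbb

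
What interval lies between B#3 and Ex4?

augmented fourth

Counting letters B–C–D–E gives a fourth.
B#→E## = 6 semitones, 1 wider than the perfect fourth (5), so augmented.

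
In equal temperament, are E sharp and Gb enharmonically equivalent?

No

Two spellings are enharmonically equivalent only if they share a pitch class.
Here E# → 5, Gb → 6; 5 ≠ 6, so they are not.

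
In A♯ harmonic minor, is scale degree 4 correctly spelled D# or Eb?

Each scale degree takes a distinct letter name. Degree 4 of a scale on A must use the letter D.
D# and Eb are enharmonically the same pitch, but only D# uses the letter D, so it is the correct spelling here.

D#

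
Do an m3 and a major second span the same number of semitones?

A minor third spans 3 semitones; a major second spans 2.
The spans differ, so they are not enharmonic equivalents.

No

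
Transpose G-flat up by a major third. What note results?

Bb

A third above G lands on the letter B.
A major third spans 4 semitones, so Gb moves to pitch class 10. On the letter B that is Bb.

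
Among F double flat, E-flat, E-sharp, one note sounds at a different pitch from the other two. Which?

E#

In 12-tone equal temperament, enharmonic equivalents share a pitch class. Fbb is pitch class 3; Eb is pitch class 3; E# is pitch class 5.
Fbb and Eb share pitch class 3, while E# is pitch class 5.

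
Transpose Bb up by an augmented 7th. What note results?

A#

A seventh above B lands on the letter A.
An augmented seventh spans 12 semitones, so Bb moves to pitch class 10. On the letter A that is A#.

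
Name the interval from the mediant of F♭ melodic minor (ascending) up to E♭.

The mediant of Fb melodic minor (ascending) is Abb.
Abb up to Eb: letters A→E make it a fifth; 8 semitones makes it augmented.

augmented fifth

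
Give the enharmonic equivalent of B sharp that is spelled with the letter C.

C

B# is pitch class 0. The letter C alone is pitch class 0.
Pitch class 0 on C needs no accidental: C.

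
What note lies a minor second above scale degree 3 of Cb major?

Fb

Scale degree 3 of Cb major is Eb.
A minor second (1 semitone) above Eb lands on the letter F, giving Fb.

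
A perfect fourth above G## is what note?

C##

G up a perfect fourth is C, so the target letter is C.
From G##, a perfect fourth is 5 semitones up: C##.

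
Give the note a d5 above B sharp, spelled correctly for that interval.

A fifth above B lands on the letter F.
A diminished fifth spans 6 semitones, so B# moves to pitch class 6. On the letter F that is F#.

F#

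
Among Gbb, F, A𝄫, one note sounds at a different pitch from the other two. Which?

Abb

In 12-tone equal temperament, enharmonic equivalents share a pitch class. Gbb is pitch class 5; F is pitch class 5; Abb is pitch class 7.
Gbb and F share pitch class 5, while Abb is pitch class 7.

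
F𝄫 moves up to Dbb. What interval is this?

Counting letters F–G–A–B–C–D gives a sixth.
Fbb→Dbb = 9 semitones, exactly the major sixth.

major sixth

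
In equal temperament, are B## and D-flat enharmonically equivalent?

Yes

B## is pitch class 1; Db is pitch class 1.
All spellings map to pitch class 1, so they are enharmonically equivalent.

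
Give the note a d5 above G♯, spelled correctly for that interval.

G up a perfect fifth is D, so the target letter is D.
From G#, a diminished fifth is 6 semitones up: D.

D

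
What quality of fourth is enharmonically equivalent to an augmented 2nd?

An augmented second spans 3 semitones.
A fourth spanning 3 semitones is doubly diminished (the perfect fourth is 5).

doubly diminished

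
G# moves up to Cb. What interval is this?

doubly diminished fourth

The letter names run G→C, a span of 3 letter steps, so the interval is some kind of fourth.
G# to Cb is 3 semitones. A perfect fourth is 5, so 3 makes it doubly diminished.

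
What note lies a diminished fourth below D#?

A fourth below D lands on the letter A.
A diminished fourth spans 4 semitones, so D# moves to pitch class 11. On the letter A that is A##.

A##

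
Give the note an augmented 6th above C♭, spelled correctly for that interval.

A sixth above C lands on the letter A.
An augmented sixth spans 10 semitones, so Cb moves to pitch class 9. On the letter A that is A.

A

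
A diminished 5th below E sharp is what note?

E down a perfect fifth is A, so the target letter is A.
From E#, a diminished fifth is 6 semitones down: A##.

A##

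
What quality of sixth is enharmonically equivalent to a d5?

doubly diminished

A diminished fifth spans 6 semitones.
A sixth spanning 6 semitones is doubly diminished (the major sixth is 9).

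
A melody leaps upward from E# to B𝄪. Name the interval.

Counting letters E–F–G–A–B gives a fifth.
E#→B## = 8 semitones, 1 wider than the perfect fifth (7), so augmented.

augmented fifth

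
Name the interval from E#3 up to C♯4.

The letter names run E→C, a span of 5 letter steps, so the interval is some kind of sixth.
E# to C# is 8 semitones. A major sixth is 9, so 8 makes it minor.

minor sixth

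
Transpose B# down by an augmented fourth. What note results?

A fourth below B lands on the letter F.
An augmented fourth spans 6 semitones, so B# moves to pitch class 6. On the letter F that is F#.

F#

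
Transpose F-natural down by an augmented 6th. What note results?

Abb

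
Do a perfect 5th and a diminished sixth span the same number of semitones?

Yes

A perfect fifth spans 7 semitones; a diminished sixth spans 7.
They are enharmonically equivalent.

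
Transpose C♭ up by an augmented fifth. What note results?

G

C up a perfect fifth is G, so the target letter is G.
From Cb, an augmented fifth is 8 semitones up: G.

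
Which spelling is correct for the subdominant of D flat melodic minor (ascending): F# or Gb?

Each scale degree takes a distinct letter name. Degree 4 of a scale on D must use the letter G.
Gb and F# are enharmonically the same pitch, but only Gb uses the letter G, so it is the correct spelling here.

Gb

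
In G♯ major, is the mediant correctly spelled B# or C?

B#

Each scale degree takes a distinct letter name. Degree 3 of a scale on G must use the letter B.
B# and C are enharmonically the same pitch, but only B# uses the letter B, so it is the correct spelling here.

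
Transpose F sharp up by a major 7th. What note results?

A seventh above F lands on the letter E.
A major seventh spans 11 semitones, so F# moves to pitch class 5. On the letter E that is E#.

E#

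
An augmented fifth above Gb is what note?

D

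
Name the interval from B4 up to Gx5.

augmented sixth

The letter names run B→G, a span of 5 letter steps, so the interval is some kind of sixth.
B to G## is 10 semitones. A major sixth is 9, so 10 makes it augmented.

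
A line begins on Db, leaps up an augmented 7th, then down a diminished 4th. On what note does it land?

G##

An augmented seventh up from Db is C# (letter C, 12 semitones up).
A diminished fourth down from C# is G## (letter G, 4 semitones down).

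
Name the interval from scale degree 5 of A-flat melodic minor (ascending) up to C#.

Scale degree 5 of Ab melodic minor (ascending) is Eb.
Eb up to C#: letters E→C make it a sixth; 10 semitones makes it augmented.

augmented sixth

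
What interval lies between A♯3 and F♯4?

minor sixth

The letter names run A→F, a span of 5 letter steps, so the interval is some kind of sixth.
A# to F# is 8 semitones. A major sixth is 9, so 8 makes it minor.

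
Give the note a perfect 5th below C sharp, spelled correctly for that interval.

A fifth below C lands on the letter F.
A perfect fifth spans 7 semitones, so C# moves to pitch class 6. On the letter F that is F#.

F#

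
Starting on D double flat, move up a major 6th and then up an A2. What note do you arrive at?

A major sixth up from Dbb is Bbb (letter B, 9 semitones up).
An augmented second up from Bbb is C (letter C, 3 semitones up).

C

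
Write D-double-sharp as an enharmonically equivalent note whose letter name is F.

Fb

Plain F sits 1 semitone above D##, so on the letter F the same pitch needs a flat: Fb.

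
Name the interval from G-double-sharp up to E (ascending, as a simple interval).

diminished sixth

Counting letters G–A–B–C–D–E gives a sixth.
G##→E = 7 semitones, 2 narrower than the major sixth (9), so diminished.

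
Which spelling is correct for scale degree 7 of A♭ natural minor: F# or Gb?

Gb

Each scale degree takes a distinct letter name. Degree 7 of a scale on A must use the letter G.
Gb and F# are enharmonically the same pitch, but only Gb uses the letter G, so it is the correct spelling here.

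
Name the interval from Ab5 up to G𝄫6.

diminished seventh

The letter names run A→G, a span of 6 letter steps, so the interval is some kind of seventh.
Ab to Gbb is 9 semitones. A major seventh is 11, so 9 makes it diminished.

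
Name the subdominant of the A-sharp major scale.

The A# major scale runs A# B# C## D# E# F## G##.
Degree 4 is D#.

D#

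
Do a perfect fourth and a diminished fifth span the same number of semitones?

A perfect fourth spans 5 semitones; a diminished fifth spans 6.
The spans differ, so they are not enharmonic equivalents.

No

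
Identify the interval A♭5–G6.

major seventh

Counting letters A–B–C–D–E–F–G gives a seventh.
Ab→G = 11 semitones, exactly the major seventh.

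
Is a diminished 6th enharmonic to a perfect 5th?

Yes

A diminished sixth spans 7 semitones; a perfect fifth spans 7.
They are enharmonically equivalent.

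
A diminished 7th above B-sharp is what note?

A

B up a major seventh is A#, so the target letter is A.
From B#, a diminished seventh is 9 semitones up: A.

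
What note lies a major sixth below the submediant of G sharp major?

The submediant of G# major is E#.
A major sixth (9 semitones) below E# lands on the letter G, giving G#.

G#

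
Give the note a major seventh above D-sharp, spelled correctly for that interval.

D up a major seventh is C#, so the target letter is C.
From D#, a major seventh is 11 semitones up: C##.

C##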